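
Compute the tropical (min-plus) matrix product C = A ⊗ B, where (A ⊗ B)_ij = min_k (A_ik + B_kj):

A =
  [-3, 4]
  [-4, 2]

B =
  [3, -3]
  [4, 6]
A ⊗ B =
  [0, -6]
  [-1, -7]

Apply the min-plus product entry-by-entry:
  C[0][0] = min over k of (A[0][0] + B[0][0] = -3 + 3 = 0, A[0][1] + B[1][0] = 4 + 4 = 8) = 0 (attained at k = 0)
  C[0][1] = min over k of (A[0][0] + B[0][1] = -3 + -3 = -6, A[0][1] + B[1][1] = 4 + 6 = 10) = -6 (attained at k = 0)
  C[1][0] = min over k of (A[1][0] + B[0][0] = -4 + 3 = -1, A[1][1] + B[1][0] = 2 + 4 = 6) = -1 (attained at k = 0)
  C[1][1] = min over k of (A[1][0] + B[0][1] = -4 + -3 = -7, A[1][1] + B[1][1] = 2 + 6 = 8) = -7 (attained at k = 0)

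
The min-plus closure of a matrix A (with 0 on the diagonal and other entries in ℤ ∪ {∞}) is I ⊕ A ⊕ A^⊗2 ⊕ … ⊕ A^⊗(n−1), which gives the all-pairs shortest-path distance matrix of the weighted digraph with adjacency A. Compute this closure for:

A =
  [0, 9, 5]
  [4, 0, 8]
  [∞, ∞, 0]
Closure =
  [0, 9, 5]
  [4, 0, 8]
  [∞, ∞, 0]

This is the Floyd-Warshall all-pairs shortest-path computation. For each intermediate vertex k = 0, 1, …, 2, update dist[i][j] ← min(dist[i][j], dist[i][k] + dist[k][j]). The final matrix gives, for each (i, j), the minimum total weight of any directed path from i to j (possibly empty when i = j).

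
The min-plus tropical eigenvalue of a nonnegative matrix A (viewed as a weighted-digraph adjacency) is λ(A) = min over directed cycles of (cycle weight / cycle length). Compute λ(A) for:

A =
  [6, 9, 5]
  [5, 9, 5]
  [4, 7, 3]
λ(A) = 3

Enumerate directed cycles and compute their means (weight / length). Sample:
  cycle 0 → 0: weight = 6, length = 1, mean = 6/1 ≈ 6.000
  cycle 1 → 1: weight = 9, length = 1, mean = 9/1 ≈ 9.000
  cycle 2 → 2: weight = 3, length = 1, mean = 3/1 ≈ 3.000
  cycle 0 → 1 → 0: weight = 14, length = 2, mean = 14/2 ≈ 7.000
  cycle 0 → 2 → 0: weight = 9, length = 2, mean = 9/2 ≈ 4.500
  cycle 1 → 0 → 1: weight = 14, length = 2, mean = 14/2 ≈ 7.000
Minimum mean = 3.000, attained e.g. along the cycle 2 → 2 with weight 3 and length 1. So λ(A) = 3/1 = 3.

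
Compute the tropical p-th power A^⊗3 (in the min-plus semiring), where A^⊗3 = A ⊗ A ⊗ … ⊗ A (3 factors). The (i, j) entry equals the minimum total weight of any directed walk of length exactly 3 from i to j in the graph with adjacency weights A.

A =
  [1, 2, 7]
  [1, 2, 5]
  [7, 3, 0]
A^⊗3 =
  [3, 4, 7]
  [3, 4, 5]
  [4, 3, 0]

Each entry (A^⊗3)_ij equals the minimum over all length-3 walks i = v_0 → v_1 → … → v_3 = j of Σ_t A[v_t][v_{t+1}]. For example, for (i, j) = (0, 2) we minimise over 9 possible intermediate vertex sequences; the minimum is 7, attained along the walk 0 → 1 → 2 → 2.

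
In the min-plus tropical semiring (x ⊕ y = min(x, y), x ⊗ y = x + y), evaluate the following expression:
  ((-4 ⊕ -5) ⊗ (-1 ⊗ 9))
((-4 ⊕ -5) ⊗ (-1 ⊗ 9)) = 3

Expand innermost to outermost. Recall ⊕ takes the minimum of its arguments and ⊗ takes their sum. Working out the expression ((-4 ⊕ -5) ⊗ (-1 ⊗ 9)) gives 3.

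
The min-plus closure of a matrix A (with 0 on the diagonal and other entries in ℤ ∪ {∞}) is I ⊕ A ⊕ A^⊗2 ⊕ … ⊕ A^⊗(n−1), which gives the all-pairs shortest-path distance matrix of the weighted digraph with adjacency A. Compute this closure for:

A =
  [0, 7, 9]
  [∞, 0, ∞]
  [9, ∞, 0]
Closure =
  [0, 7, 9]
  [∞, 0, ∞]
  [9, 16, 0]

This is the Floyd-Warshall all-pairs shortest-path computation. For each intermediate vertex k = 0, 1, …, 2, update dist[i][j] ← min(dist[i][j], dist[i][k] + dist[k][j]). The final matrix gives, for each (i, j), the minimum total weight of any directed path from i to j (possibly empty when i = j).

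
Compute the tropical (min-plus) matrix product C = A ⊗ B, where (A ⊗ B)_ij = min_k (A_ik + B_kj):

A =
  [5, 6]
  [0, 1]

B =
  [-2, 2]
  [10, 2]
A ⊗ B =
  [3, 7]
  [-2, 2]

Apply the min-plus product entry-by-entry:
  C[0][0] = min over k of (A[0][0] + B[0][0] = 5 + -2 = 3, A[0][1] + B[1][0] = 6 + 10 = 16) = 3 (attained at k = 0)
  C[0][1] = min over k of (A[0][0] + B[0][1] = 5 + 2 = 7, A[0][1] + B[1][1] = 6 + 2 = 8) = 7 (attained at k = 0)
  C[1][0] = min over k of (A[1][0] + B[0][0] = 0 + -2 = -2, A[1][1] + B[1][0] = 1 + 10 = 11) = -2 (attained at k = 0)
  C[1][1] = min over k of (A[1][0] + B[0][1] = 0 + 2 = 2, A[1][1] + B[1][1] = 1 + 2 = 3) = 2 (attained at k = 0)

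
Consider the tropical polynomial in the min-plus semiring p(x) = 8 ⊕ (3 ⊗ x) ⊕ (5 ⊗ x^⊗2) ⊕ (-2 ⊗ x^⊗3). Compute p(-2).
p(-2) = -8

A tropical monomial a ⊗ x^⊗i evaluates to a + i · x. Evaluating each term at x = -2:
  Term 0 contributes 8 + 0 · -2 = 8
  Term 1 contributes 3 + 1 · -2 = 1
  Term 2 contributes 5 + 2 · -2 = 1
  Term 3 contributes -2 + 3 · -2 = -8
p(-2) = ⊕ of these = min[8, 1, 1, -8] = -8.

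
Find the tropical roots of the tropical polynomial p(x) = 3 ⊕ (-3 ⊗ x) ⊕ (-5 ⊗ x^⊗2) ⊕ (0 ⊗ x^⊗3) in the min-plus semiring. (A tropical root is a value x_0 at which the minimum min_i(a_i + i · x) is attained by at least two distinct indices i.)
Roots: {-5, 2, 6}

Each tropical root is a break point of the lower envelope of the lines y = a_i + i · x (there are 4 lines, with slopes 0, 1, ..., 3). Only the lines that attain the minimum somewhere contribute to roots; other lines are dominated. Here the surviving (envelope) indices are i = 3, i = 2, i = 1, i = 0.
Intersections between consecutive envelope lines give the roots: for adjacent envelope indices i < j the intersection is x = (a_i − a_j) / (j − i). Reading off the sorted break points: {-5, 2, 6}.
Verification: at each break x_0, at least two indices attain the minimum of min_i(a_i + i · x_0).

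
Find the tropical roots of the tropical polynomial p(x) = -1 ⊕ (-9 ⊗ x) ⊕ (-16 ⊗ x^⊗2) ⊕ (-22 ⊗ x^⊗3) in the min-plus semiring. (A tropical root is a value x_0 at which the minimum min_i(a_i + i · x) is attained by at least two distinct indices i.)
Roots: {6, 7, 8}

Each tropical root is a break point of the lower envelope of the lines y = a_i + i · x (there are 4 lines, with slopes 0, 1, ..., 3). Only the lines that attain the minimum somewhere contribute to roots; other lines are dominated. Here the surviving (envelope) indices are i = 3, i = 2, i = 1, i = 0.
Intersections between consecutive envelope lines give the roots: for adjacent envelope indices i < j the intersection is x = (a_i − a_j) / (j − i). Reading off the sorted break points: {6, 7, 8}.
Verification: at each break x_0, at least two indices attain the minimum of min_i(a_i + i · x_0).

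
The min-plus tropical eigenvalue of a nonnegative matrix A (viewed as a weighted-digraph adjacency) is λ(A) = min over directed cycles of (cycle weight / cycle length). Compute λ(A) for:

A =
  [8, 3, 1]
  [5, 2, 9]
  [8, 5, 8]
λ(A) = 2

Enumerate directed cycles and compute their means (weight / length). Sample:
  cycle 0 → 0: weight = 8, length = 1, mean = 8/1 ≈ 8.000
  cycle 1 → 1: weight = 2, length = 1, mean = 2/1 ≈ 2.000
  cycle 2 → 2: weight = 8, length = 1, mean = 8/1 ≈ 8.000
  cycle 0 → 1 → 0: weight = 8, length = 2, mean = 8/2 ≈ 4.000
  cycle 0 → 2 → 0: weight = 9, length = 2, mean = 9/2 ≈ 4.500
  cycle 1 → 0 → 1: weight = 8, length = 2, mean = 8/2 ≈ 4.000
Minimum mean = 2.000, attained e.g. along the cycle 1 → 1 with weight 2 and length 1. So λ(A) = 2/1 = 2.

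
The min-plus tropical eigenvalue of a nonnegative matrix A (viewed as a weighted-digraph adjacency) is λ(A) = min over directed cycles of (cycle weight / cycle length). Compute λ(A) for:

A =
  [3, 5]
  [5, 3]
λ(A) = 3

Enumerate directed cycles and compute their means (weight / length). Sample:
  cycle 0 → 0: weight = 3, length = 1, mean = 3/1 ≈ 3.000
  cycle 1 → 1: weight = 3, length = 1, mean = 3/1 ≈ 3.000
  cycle 0 → 1 → 0: weight = 10, length = 2, mean = 10/2 ≈ 5.000
  cycle 1 → 0 → 1: weight = 10, length = 2, mean = 10/2 ≈ 5.000
Minimum mean = 3.000, attained e.g. along the cycle 0 → 0 with weight 3 and length 1. So λ(A) = 3/1 = 3.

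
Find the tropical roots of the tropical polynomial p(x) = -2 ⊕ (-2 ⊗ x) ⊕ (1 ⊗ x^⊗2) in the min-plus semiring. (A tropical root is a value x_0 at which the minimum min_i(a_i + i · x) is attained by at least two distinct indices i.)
Roots: {-3, 0}

Each tropical root is a break point of the lower envelope of the lines y = a_i + i · x (there are 3 lines, with slopes 0, 1, ..., 2). Only the lines that attain the minimum somewhere contribute to roots; other lines are dominated. Here the surviving (envelope) indices are i = 2, i = 1, i = 0.
Intersections between consecutive envelope lines give the roots: for adjacent envelope indices i < j the intersection is x = (a_i − a_j) / (j − i). Reading off the sorted break points: {-3, 0}.
Verification: at each break x_0, at least two indices attain the minimum of min_i(a_i + i · x_0).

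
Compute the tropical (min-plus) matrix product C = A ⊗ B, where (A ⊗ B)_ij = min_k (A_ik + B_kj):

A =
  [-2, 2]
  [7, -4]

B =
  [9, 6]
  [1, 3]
A ⊗ B =
  [3, 4]
  [-3, -1]

Apply the min-plus product entry-by-entry:
  C[0][0] = min over k of (A[0][0] + B[0][0] = -2 + 9 = 7, A[0][1] + B[1][0] = 2 + 1 = 3) = 3 (attained at k = 1)
  C[0][1] = min over k of (A[0][0] + B[0][1] = -2 + 6 = 4, A[0][1] + B[1][1] = 2 + 3 = 5) = 4 (attained at k = 0)
  C[1][0] = min over k of (A[1][0] + B[0][0] = 7 + 9 = 16, A[1][1] + B[1][0] = -4 + 1 = -3) = -3 (attained at k = 1)
  C[1][1] = min over k of (A[1][0] + B[0][1] = 7 + 6 = 13, A[1][1] + B[1][1] = -4 + 3 = -1) = -1 (attained at k = 1)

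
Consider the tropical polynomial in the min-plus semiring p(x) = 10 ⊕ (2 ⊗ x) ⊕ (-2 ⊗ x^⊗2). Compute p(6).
p(6) = 8

A tropical monomial a ⊗ x^⊗i evaluates to a + i · x. Evaluating each term at x = 6:
  Term 0 contributes 10 + 0 · 6 = 10
  Term 1 contributes 2 + 1 · 6 = 8
  Term 2 contributes -2 + 2 · 6 = 10
p(6) = ⊕ of these = min[10, 8, 10] = 8.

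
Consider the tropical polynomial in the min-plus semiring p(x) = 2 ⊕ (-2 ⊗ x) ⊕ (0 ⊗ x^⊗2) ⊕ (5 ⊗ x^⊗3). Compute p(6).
p(6) = 2

A tropical monomial a ⊗ x^⊗i evaluates to a + i · x. Evaluating each term at x = 6:
  Term 0 contributes 2 + 0 · 6 = 2
  Term 1 contributes -2 + 1 · 6 = 4
  Term 2 contributes 0 + 2 · 6 = 12
  Term 3 contributes 5 + 3 · 6 = 23
p(6) = ⊕ of these = min[2, 4, 12, 23] = 2.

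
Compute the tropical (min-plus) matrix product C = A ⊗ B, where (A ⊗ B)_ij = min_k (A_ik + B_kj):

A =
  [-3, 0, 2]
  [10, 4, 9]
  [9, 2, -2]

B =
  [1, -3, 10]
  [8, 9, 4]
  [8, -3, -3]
A ⊗ B =
  [-2, -6, -1]
  [11, 6, 6]
  [6, -5, -5]

Apply the min-plus product entry-by-entry:
  C[0][0] = min over k of (A[0][0] + B[0][0] = -3 + 1 = -2, A[0][1] + B[1][0] = 0 + 8 = 8, A[0][2] + B[2][0] = 2 + 8 = 10) = -2 (attained at k = 0)
  C[0][1] = min over k of (A[0][0] + B[0][1] = -3 + -3 = -6, A[0][1] + B[1][1] = 0 + 9 = 9, A[0][2] + B[2][1] = 2 + -3 = -1) = -6 (attained at k = 0)
  C[0][2] = min over k of (A[0][0] + B[0][2] = -3 + 10 = 7, A[0][1] + B[1][2] = 0 + 4 = 4, A[0][2] + B[2][2] = 2 + -3 = -1) = -1 (attained at k = 2)
  C[1][0] = min over k of (A[1][0] + B[0][0] = 10 + 1 = 11, A[1][1] + B[1][0] = 4 + 8 = 12, A[1][2] + B[2][0] = 9 + 8 = 17) = 11 (attained at k = 0)
  C[1][1] = min over k of (A[1][0] + B[0][1] = 10 + -3 = 7, A[1][1] + B[1][1] = 4 + 9 = 13, A[1][2] + B[2][1] = 9 + -3 = 6) = 6 (attained at k = 2)
  C[1][2] = min over k of (A[1][0] + B[0][2] = 10 + 10 = 20, A[1][1] + B[1][2] = 4 + 4 = 8, A[1][2] + B[2][2] = 9 + -3 = 6) = 6 (attained at k = 2)
  C[2][0] = min over k of (A[2][0] + B[0][0] = 9 + 1 = 10, A[2][1] + B[1][0] = 2 + 8 = 10, A[2][2] + B[2][0] = -2 + 8 = 6) = 6 (attained at k = 2)
  C[2][1] = min over k of (A[2][0] + B[0][1] = 9 + -3 = 6, A[2][1] + B[1][1] = 2 + 9 = 11, A[2][2] + B[2][1] = -2 + -3 = -5) = -5 (attained at k = 2)
  C[2][2] = min over k of (A[2][0] + B[0][2] = 9 + 10 = 19, A[2][1] + B[1][2] = 2 + 4 = 6, A[2][2] + B[2][2] = -2 + -3 = -5) = -5 (attained at k = 2)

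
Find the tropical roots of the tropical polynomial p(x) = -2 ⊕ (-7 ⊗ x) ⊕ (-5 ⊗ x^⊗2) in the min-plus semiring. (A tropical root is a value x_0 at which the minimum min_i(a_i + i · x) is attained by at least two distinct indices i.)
Roots: {-2, 5}

Each tropical root is a break point of the lower envelope of the lines y = a_i + i · x (there are 3 lines, with slopes 0, 1, ..., 2). Only the lines that attain the minimum somewhere contribute to roots; other lines are dominated. Here the surviving (envelope) indices are i = 2, i = 1, i = 0.
Intersections between consecutive envelope lines give the roots: for adjacent envelope indices i < j the intersection is x = (a_i − a_j) / (j − i). Reading off the sorted break points: {-2, 5}.
Verification: at each break x_0, at least two indices attain the minimum of min_i(a_i + i · x_0).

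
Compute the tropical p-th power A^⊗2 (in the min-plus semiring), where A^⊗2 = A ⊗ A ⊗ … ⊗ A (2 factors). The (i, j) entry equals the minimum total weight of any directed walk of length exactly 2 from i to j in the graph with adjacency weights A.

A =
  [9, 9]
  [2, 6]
A^⊗2 =
  [11, 15]
  [8, 11]

Each entry (A^⊗2)_ij equals the minimum over all length-2 walks i = v_0 → v_1 → … → v_2 = j of Σ_t A[v_t][v_{t+1}]. For example, for (i, j) = (0, 1) we minimise over 2 possible intermediate vertex sequences; the minimum is 15, attained along the walk 0 → 1 → 1.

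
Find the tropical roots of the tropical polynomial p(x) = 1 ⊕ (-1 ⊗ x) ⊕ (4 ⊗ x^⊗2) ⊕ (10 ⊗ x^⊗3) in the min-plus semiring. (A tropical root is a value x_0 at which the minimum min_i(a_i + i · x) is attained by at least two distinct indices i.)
Roots: {-6, -5, 2}

Each tropical root is a break point of the lower envelope of the lines y = a_i + i · x (there are 4 lines, with slopes 0, 1, ..., 3). Only the lines that attain the minimum somewhere contribute to roots; other lines are dominated. Here the surviving (envelope) indices are i = 3, i = 2, i = 1, i = 0.
Intersections between consecutive envelope lines give the roots: for adjacent envelope indices i < j the intersection is x = (a_i − a_j) / (j − i). Reading off the sorted break points: {-6, -5, 2}.
Verification: at each break x_0, at least two indices attain the minimum of min_i(a_i + i · x_0).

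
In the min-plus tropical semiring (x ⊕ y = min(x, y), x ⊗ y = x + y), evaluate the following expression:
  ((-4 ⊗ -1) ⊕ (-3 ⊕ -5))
((-4 ⊗ -1) ⊕ (-3 ⊕ -5)) = -5

Expand innermost to outermost. Recall ⊕ takes the minimum of its arguments and ⊗ takes their sum. Working out the expression ((-4 ⊗ -1) ⊕ (-3 ⊕ -5)) gives -5.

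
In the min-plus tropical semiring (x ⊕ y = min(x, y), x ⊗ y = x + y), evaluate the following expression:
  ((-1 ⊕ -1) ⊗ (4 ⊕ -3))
((-1 ⊕ -1) ⊗ (4 ⊕ -3)) = -4

Expand innermost to outermost. Recall ⊕ takes the minimum of its arguments and ⊗ takes their sum. Working out the expression ((-1 ⊕ -1) ⊗ (4 ⊕ -3)) gives -4.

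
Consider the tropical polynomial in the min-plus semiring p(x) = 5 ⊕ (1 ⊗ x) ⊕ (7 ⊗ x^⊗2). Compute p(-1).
p(-1) = 0

A tropical monomial a ⊗ x^⊗i evaluates to a + i · x. Evaluating each term at x = -1:
  Term 0 contributes 5 + 0 · -1 = 5
  Term 1 contributes 1 + 1 · -1 = 0
  Term 2 contributes 7 + 2 · -1 = 5
p(-1) = ⊕ of these = min[5, 0, 5] = 0.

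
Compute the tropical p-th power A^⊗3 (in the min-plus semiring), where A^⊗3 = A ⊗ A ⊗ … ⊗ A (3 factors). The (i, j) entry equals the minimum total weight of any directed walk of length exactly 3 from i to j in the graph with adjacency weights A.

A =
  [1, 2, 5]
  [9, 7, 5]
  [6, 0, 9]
A^⊗3 =
  [3, 4, 7]
  [11, 12, 10]
  [8, 5, 12]

Each entry (A^⊗3)_ij equals the minimum over all length-3 walks i = v_0 → v_1 → … → v_3 = j of Σ_t A[v_t][v_{t+1}]. For example, for (i, j) = (0, 2) we minimise over 9 possible intermediate vertex sequences; the minimum is 7, attained along the walk 0 → 0 → 0 → 2.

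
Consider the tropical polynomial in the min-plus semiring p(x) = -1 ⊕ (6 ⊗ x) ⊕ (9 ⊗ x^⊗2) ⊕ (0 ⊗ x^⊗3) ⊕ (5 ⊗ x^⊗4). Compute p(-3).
p(-3) = -9

A tropical monomial a ⊗ x^⊗i evaluates to a + i · x. Evaluating each term at x = -3:
  Term 0 contributes -1 + 0 · -3 = -1
  Term 1 contributes 6 + 1 · -3 = 3
  Term 2 contributes 9 + 2 · -3 = 3
  Term 3 contributes 0 + 3 · -3 = -9
  Term 4 contributes 5 + 4 · -3 = -7
p(-3) = ⊕ of these = min[-1, 3, 3, -9, -7] = -9.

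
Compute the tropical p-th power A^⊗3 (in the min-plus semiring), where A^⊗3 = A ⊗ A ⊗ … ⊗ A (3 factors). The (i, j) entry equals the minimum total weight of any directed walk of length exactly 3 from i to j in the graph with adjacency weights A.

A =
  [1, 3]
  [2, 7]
A^⊗3 =
  [3, 5]
  [4, 6]

Each entry (A^⊗3)_ij equals the minimum over all length-3 walks i = v_0 → v_1 → … → v_3 = j of Σ_t A[v_t][v_{t+1}]. For example, for (i, j) = (0, 1) we minimise over 4 possible intermediate vertex sequences; the minimum is 5, attained along the walk 0 → 0 → 0 → 1.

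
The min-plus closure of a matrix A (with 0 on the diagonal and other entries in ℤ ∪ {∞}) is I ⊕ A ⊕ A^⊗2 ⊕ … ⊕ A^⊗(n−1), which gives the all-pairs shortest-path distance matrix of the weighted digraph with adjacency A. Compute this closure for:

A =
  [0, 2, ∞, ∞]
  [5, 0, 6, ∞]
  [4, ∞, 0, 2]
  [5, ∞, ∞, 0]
Closure =
  [0, 2, 8, 10]
  [5, 0, 6, 8]
  [4, 6, 0, 2]
  [5, 7, 13, 0]

This is the Floyd-Warshall all-pairs shortest-path computation. For each intermediate vertex k = 0, 1, …, 3, update dist[i][j] ← min(dist[i][j], dist[i][k] + dist[k][j]). The final matrix gives, for each (i, j), the minimum total weight of any directed path from i to j (possibly empty when i = j).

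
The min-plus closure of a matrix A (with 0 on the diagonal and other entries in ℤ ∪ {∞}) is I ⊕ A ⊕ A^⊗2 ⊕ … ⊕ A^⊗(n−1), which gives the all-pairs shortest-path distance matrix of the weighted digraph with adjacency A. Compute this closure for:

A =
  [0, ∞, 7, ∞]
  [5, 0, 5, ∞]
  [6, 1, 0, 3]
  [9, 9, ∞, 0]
Closure =
  [0, 8, 7, 10]
  [5, 0, 5, 8]
  [6, 1, 0, 3]
  [9, 9, 14, 0]

This is the Floyd-Warshall all-pairs shortest-path computation. For each intermediate vertex k = 0, 1, …, 3, update dist[i][j] ← min(dist[i][j], dist[i][k] + dist[k][j]). The final matrix gives, for each (i, j), the minimum total weight of any directed path from i to j (possibly empty when i = j).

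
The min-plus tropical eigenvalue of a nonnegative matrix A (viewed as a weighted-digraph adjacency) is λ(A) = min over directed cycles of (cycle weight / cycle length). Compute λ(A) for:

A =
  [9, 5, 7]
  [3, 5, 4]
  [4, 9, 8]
λ(A) = 4

Enumerate directed cycles and compute their means (weight / length). Sample:
  cycle 0 → 0: weight = 9, length = 1, mean = 9/1 ≈ 9.000
  cycle 1 → 1: weight = 5, length = 1, mean = 5/1 ≈ 5.000
  cycle 2 → 2: weight = 8, length = 1, mean = 8/1 ≈ 8.000
  cycle 0 → 1 → 0: weight = 8, length = 2, mean = 8/2 ≈ 4.000
  cycle 0 → 2 → 0: weight = 11, length = 2, mean = 11/2 ≈ 5.500
  cycle 1 → 0 → 1: weight = 8, length = 2, mean = 8/2 ≈ 4.000
Minimum mean = 4.000, attained e.g. along the cycle 0 → 1 → 0 with weight 8 and length 2. So λ(A) = 8/2 = 4.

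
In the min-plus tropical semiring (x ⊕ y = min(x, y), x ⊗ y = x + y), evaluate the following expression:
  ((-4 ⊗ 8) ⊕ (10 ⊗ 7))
((-4 ⊗ 8) ⊕ (10 ⊗ 7)) = 4

Expand innermost to outermost. Recall ⊕ takes the minimum of its arguments and ⊗ takes their sum. Working out the expression ((-4 ⊗ 8) ⊕ (10 ⊗ 7)) gives 4.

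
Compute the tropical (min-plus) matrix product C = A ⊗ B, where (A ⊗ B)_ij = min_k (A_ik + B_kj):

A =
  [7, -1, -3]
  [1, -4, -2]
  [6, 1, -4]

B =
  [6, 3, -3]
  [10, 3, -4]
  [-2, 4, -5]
A ⊗ B =
  [-5, 1, -8]
  [-4, -1, -8]
  [-6, 0, -9]

Apply the min-plus product entry-by-entry:
  C[0][0] = min over k of (A[0][0] + B[0][0] = 7 + 6 = 13, A[0][1] + B[1][0] = -1 + 10 = 9, A[0][2] + B[2][0] = -3 + -2 = -5) = -5 (attained at k = 2)
  C[0][1] = min over k of (A[0][0] + B[0][1] = 7 + 3 = 10, A[0][1] + B[1][1] = -1 + 3 = 2, A[0][2] + B[2][1] = -3 + 4 = 1) = 1 (attained at k = 2)
  C[0][2] = min over k of (A[0][0] + B[0][2] = 7 + -3 = 4, A[0][1] + B[1][2] = -1 + -4 = -5, A[0][2] + B[2][2] = -3 + -5 = -8) = -8 (attained at k = 2)
  C[1][0] = min over k of (A[1][0] + B[0][0] = 1 + 6 = 7, A[1][1] + B[1][0] = -4 + 10 = 6, A[1][2] + B[2][0] = -2 + -2 = -4) = -4 (attained at k = 2)
  C[1][1] = min over k of (A[1][0] + B[0][1] = 1 + 3 = 4, A[1][1] + B[1][1] = -4 + 3 = -1, A[1][2] + B[2][1] = -2 + 4 = 2) = -1 (attained at k = 1)
  C[1][2] = min over k of (A[1][0] + B[0][2] = 1 + -3 = -2, A[1][1] + B[1][2] = -4 + -4 = -8, A[1][2] + B[2][2] = -2 + -5 = -7) = -8 (attained at k = 1)
  C[2][0] = min over k of (A[2][0] + B[0][0] = 6 + 6 = 12, A[2][1] + B[1][0] = 1 + 10 = 11, A[2][2] + B[2][0] = -4 + -2 = -6) = -6 (attained at k = 2)
  C[2][1] = min over k of (A[2][0] + B[0][1] = 6 + 3 = 9, A[2][1] + B[1][1] = 1 + 3 = 4, A[2][2] + B[2][1] = -4 + 4 = 0) = 0 (attained at k = 2)
  C[2][2] = min over k of (A[2][0] + B[0][2] = 6 + -3 = 3, A[2][1] + B[1][2] = 1 + -4 = -3, A[2][2] + B[2][2] = -4 + -5 = -9) = -9 (attained at k = 2)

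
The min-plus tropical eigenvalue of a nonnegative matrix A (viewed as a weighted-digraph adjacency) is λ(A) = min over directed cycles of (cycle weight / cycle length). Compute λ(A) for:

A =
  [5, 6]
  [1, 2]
λ(A) = 2

Enumerate directed cycles and compute their means (weight / length). Sample:
  cycle 0 → 0: weight = 5, length = 1, mean = 5/1 ≈ 5.000
  cycle 1 → 1: weight = 2, length = 1, mean = 2/1 ≈ 2.000
  cycle 0 → 1 → 0: weight = 7, length = 2, mean = 7/2 ≈ 3.500
  cycle 1 → 0 → 1: weight = 7, length = 2, mean = 7/2 ≈ 3.500
Minimum mean = 2.000, attained e.g. along the cycle 1 → 1 with weight 2 and length 1. So λ(A) = 2/1 = 2.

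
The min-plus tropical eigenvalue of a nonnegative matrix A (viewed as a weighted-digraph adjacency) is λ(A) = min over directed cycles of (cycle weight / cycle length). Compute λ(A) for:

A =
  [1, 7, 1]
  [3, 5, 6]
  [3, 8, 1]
λ(A) = 1

Enumerate directed cycles and compute their means (weight / length). Sample:
  cycle 0 → 0: weight = 1, length = 1, mean = 1/1 ≈ 1.000
  cycle 1 → 1: weight = 5, length = 1, mean = 5/1 ≈ 5.000
  cycle 2 → 2: weight = 1, length = 1, mean = 1/1 ≈ 1.000
  cycle 0 → 1 → 0: weight = 10, length = 2, mean = 10/2 ≈ 5.000
  cycle 0 → 2 → 0: weight = 4, length = 2, mean = 4/2 ≈ 2.000
  cycle 1 → 0 → 1: weight = 10, length = 2, mean = 10/2 ≈ 5.000
Minimum mean = 1.000, attained e.g. along the cycle 0 → 0 with weight 1 and length 1. So λ(A) = 1/1 = 1.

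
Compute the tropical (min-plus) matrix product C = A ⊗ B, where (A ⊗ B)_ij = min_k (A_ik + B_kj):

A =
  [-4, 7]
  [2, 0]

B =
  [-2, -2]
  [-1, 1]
A ⊗ B =
  [-6, -6]
  [-1, 0]

Apply the min-plus product entry-by-entry:
  C[0][0] = min over k of (A[0][0] + B[0][0] = -4 + -2 = -6, A[0][1] + B[1][0] = 7 + -1 = 6) = -6 (attained at k = 0)
  C[0][1] = min over k of (A[0][0] + B[0][1] = -4 + -2 = -6, A[0][1] + B[1][1] = 7 + 1 = 8) = -6 (attained at k = 0)
  C[1][0] = min over k of (A[1][0] + B[0][0] = 2 + -2 = 0, A[1][1] + B[1][0] = 0 + -1 = -1) = -1 (attained at k = 1)
  C[1][1] = min over k of (A[1][0] + B[0][1] = 2 + -2 = 0, A[1][1] + B[1][1] = 0 + 1 = 1) = 0 (attained at k = 0)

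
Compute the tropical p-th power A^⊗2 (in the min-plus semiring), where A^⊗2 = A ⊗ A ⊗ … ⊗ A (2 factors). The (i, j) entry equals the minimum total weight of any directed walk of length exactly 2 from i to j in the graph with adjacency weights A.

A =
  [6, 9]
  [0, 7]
A^⊗2 =
  [9, 15]
  [6, 9]

Each entry (A^⊗2)_ij equals the minimum over all length-2 walks i = v_0 → v_1 → … → v_2 = j of Σ_t A[v_t][v_{t+1}]. For example, for (i, j) = (0, 1) we minimise over 2 possible intermediate vertex sequences; the minimum is 15, attained along the walk 0 → 0 → 1.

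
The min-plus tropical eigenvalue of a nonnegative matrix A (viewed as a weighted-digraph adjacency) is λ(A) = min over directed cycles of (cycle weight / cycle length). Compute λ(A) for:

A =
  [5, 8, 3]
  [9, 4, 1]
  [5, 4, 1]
λ(A) = 1

Enumerate directed cycles and compute their means (weight / length). Sample:
  cycle 0 → 0: weight = 5, length = 1, mean = 5/1 ≈ 5.000
  cycle 1 → 1: weight = 4, length = 1, mean = 4/1 ≈ 4.000
  cycle 2 → 2: weight = 1, length = 1, mean = 1/1 ≈ 1.000
  cycle 0 → 1 → 0: weight = 17, length = 2, mean = 17/2 ≈ 8.500
  cycle 0 → 2 → 0: weight = 8, length = 2, mean = 8/2 ≈ 4.000
  cycle 1 → 0 → 1: weight = 17, length = 2, mean = 17/2 ≈ 8.500
Minimum mean = 1.000, attained e.g. along the cycle 2 → 2 with weight 1 and length 1. So λ(A) = 1/1 = 1.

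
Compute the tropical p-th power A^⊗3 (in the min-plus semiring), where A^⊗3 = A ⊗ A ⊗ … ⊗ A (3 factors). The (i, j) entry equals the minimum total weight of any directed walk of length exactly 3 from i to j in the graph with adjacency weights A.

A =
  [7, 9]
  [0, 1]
A^⊗3 =
  [10, 11]
  [2, 3]

Each entry (A^⊗3)_ij equals the minimum over all length-3 walks i = v_0 → v_1 → … → v_3 = j of Σ_t A[v_t][v_{t+1}]. For example, for (i, j) = (0, 1) we minimise over 4 possible intermediate vertex sequences; the minimum is 11, attained along the walk 0 → 1 → 1 → 1.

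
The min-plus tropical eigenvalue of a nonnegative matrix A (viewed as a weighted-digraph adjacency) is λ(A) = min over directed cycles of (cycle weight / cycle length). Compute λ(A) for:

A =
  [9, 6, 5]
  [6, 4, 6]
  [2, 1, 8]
λ(A) = 7/2

Enumerate directed cycles and compute their means (weight / length). Sample:
  cycle 0 → 0: weight = 9, length = 1, mean = 9/1 ≈ 9.000
  cycle 1 → 1: weight = 4, length = 1, mean = 4/1 ≈ 4.000
  cycle 2 → 2: weight = 8, length = 1, mean = 8/1 ≈ 8.000
  cycle 0 → 1 → 0: weight = 12, length = 2, mean = 12/2 ≈ 6.000
  cycle 0 → 2 → 0: weight = 7, length = 2, mean = 7/2 ≈ 3.500
  cycle 1 → 0 → 1: weight = 12, length = 2, mean = 12/2 ≈ 6.000
Minimum mean = 3.500, attained e.g. along the cycle 0 → 2 → 0 with weight 7 and length 2. So λ(A) = 7/2 = 7/2.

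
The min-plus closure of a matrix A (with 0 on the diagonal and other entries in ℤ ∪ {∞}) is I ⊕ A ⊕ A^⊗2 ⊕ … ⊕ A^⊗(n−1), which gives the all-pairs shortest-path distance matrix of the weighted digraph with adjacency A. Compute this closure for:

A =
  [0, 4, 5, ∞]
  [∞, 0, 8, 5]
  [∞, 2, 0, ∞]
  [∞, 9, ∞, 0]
Closure =
  [0, 4, 5, 9]
  [∞, 0, 8, 5]
  [∞, 2, 0, 7]
  [∞, 9, 17, 0]

This is the Floyd-Warshall all-pairs shortest-path computation. For each intermediate vertex k = 0, 1, …, 3, update dist[i][j] ← min(dist[i][j], dist[i][k] + dist[k][j]). The final matrix gives, for each (i, j), the minimum total weight of any directed path from i to j (possibly empty when i = j).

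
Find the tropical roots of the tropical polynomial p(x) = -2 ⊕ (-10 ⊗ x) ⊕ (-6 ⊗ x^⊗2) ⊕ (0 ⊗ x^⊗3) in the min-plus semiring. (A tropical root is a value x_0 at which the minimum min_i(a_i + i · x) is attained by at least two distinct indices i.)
Roots: {-6, -4, 8}

Each tropical root is a break point of the lower envelope of the lines y = a_i + i · x (there are 4 lines, with slopes 0, 1, ..., 3). Only the lines that attain the minimum somewhere contribute to roots; other lines are dominated. Here the surviving (envelope) indices are i = 3, i = 2, i = 1, i = 0.
Intersections between consecutive envelope lines give the roots: for adjacent envelope indices i < j the intersection is x = (a_i − a_j) / (j − i). Reading off the sorted break points: {-6, -4, 8}.
Verification: at each break x_0, at least two indices attain the minimum of min_i(a_i + i · x_0).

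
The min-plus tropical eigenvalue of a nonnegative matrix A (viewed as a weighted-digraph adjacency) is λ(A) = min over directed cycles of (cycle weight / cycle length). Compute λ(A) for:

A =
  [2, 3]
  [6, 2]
λ(A) = 2

Enumerate directed cycles and compute their means (weight / length). Sample:
  cycle 0 → 0: weight = 2, length = 1, mean = 2/1 ≈ 2.000
  cycle 1 → 1: weight = 2, length = 1, mean = 2/1 ≈ 2.000
  cycle 0 → 1 → 0: weight = 9, length = 2, mean = 9/2 ≈ 4.500
  cycle 1 → 0 → 1: weight = 9, length = 2, mean = 9/2 ≈ 4.500
Minimum mean = 2.000, attained e.g. along the cycle 0 → 0 with weight 2 and length 1. So λ(A) = 2/1 = 2.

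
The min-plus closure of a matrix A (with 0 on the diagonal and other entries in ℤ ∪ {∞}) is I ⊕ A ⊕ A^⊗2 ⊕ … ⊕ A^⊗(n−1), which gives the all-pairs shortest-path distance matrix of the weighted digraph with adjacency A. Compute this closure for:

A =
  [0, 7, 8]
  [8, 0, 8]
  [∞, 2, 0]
Closure =
  [0, 7, 8]
  [8, 0, 8]
  [10, 2, 0]

This is the Floyd-Warshall all-pairs shortest-path computation. For each intermediate vertex k = 0, 1, …, 2, update dist[i][j] ← min(dist[i][j], dist[i][k] + dist[k][j]). The final matrix gives, for each (i, j), the minimum total weight of any directed path from i to j (possibly empty when i = j).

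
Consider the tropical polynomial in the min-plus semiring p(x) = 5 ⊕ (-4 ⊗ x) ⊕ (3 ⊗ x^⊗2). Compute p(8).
p(8) = 4

A tropical monomial a ⊗ x^⊗i evaluates to a + i · x. Evaluating each term at x = 8:
  Term 0 contributes 5 + 0 · 8 = 5
  Term 1 contributes -4 + 1 · 8 = 4
  Term 2 contributes 3 + 2 · 8 = 19
p(8) = ⊕ of these = min[5, 4, 19] = 4.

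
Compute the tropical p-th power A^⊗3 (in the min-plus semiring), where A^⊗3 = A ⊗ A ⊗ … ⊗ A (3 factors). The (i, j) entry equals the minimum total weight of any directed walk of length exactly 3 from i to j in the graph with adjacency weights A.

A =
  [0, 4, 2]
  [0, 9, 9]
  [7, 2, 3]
A^⊗3 =
  [0, 4, 2]
  [0, 4, 2]
  [2, 6, 4]

Each entry (A^⊗3)_ij equals the minimum over all length-3 walks i = v_0 → v_1 → … → v_3 = j of Σ_t A[v_t][v_{t+1}]. For example, for (i, j) = (0, 2) we minimise over 9 possible intermediate vertex sequences; the minimum is 2, attained along the walk 0 → 0 → 0 → 2.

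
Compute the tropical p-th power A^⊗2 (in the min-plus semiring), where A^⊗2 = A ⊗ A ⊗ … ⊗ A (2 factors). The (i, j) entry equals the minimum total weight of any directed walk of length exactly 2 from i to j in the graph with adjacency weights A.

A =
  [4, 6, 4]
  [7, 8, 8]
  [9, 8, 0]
A^⊗2 =
  [8, 10, 4]
  [11, 13, 8]
  [9, 8, 0]

Each entry (A^⊗2)_ij equals the minimum over all length-2 walks i = v_0 → v_1 → … → v_2 = j of Σ_t A[v_t][v_{t+1}]. For example, for (i, j) = (0, 2) we minimise over 3 possible intermediate vertex sequences; the minimum is 4, attained along the walk 0 → 2 → 2.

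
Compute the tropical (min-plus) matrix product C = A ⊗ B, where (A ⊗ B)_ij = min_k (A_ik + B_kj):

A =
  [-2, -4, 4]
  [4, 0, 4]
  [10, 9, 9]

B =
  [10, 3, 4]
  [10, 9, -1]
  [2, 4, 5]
A ⊗ B =
  [6, 1, -5]
  [6, 7, -1]
  [11, 13, 8]

Apply the min-plus product entry-by-entry:
  C[0][0] = min over k of (A[0][0] + B[0][0] = -2 + 10 = 8, A[0][1] + B[1][0] = -4 + 10 = 6, A[0][2] + B[2][0] = 4 + 2 = 6) = 6 (attained at k = 1)
  C[0][1] = min over k of (A[0][0] + B[0][1] = -2 + 3 = 1, A[0][1] + B[1][1] = -4 + 9 = 5, A[0][2] + B[2][1] = 4 + 4 = 8) = 1 (attained at k = 0)
  C[0][2] = min over k of (A[0][0] + B[0][2] = -2 + 4 = 2, A[0][1] + B[1][2] = -4 + -1 = -5, A[0][2] + B[2][2] = 4 + 5 = 9) = -5 (attained at k = 1)
  C[1][0] = min over k of (A[1][0] + B[0][0] = 4 + 10 = 14, A[1][1] + B[1][0] = 0 + 10 = 10, A[1][2] + B[2][0] = 4 + 2 = 6) = 6 (attained at k = 2)
  C[1][1] = min over k of (A[1][0] + B[0][1] = 4 + 3 = 7, A[1][1] + B[1][1] = 0 + 9 = 9, A[1][2] + B[2][1] = 4 + 4 = 8) = 7 (attained at k = 0)
  C[1][2] = min over k of (A[1][0] + B[0][2] = 4 + 4 = 8, A[1][1] + B[1][2] = 0 + -1 = -1, A[1][2] + B[2][2] = 4 + 5 = 9) = -1 (attained at k = 1)
  C[2][0] = min over k of (A[2][0] + B[0][0] = 10 + 10 = 20, A[2][1] + B[1][0] = 9 + 10 = 19, A[2][2] + B[2][0] = 9 + 2 = 11) = 11 (attained at k = 2)
  C[2][1] = min over k of (A[2][0] + B[0][1] = 10 + 3 = 13, A[2][1] + B[1][1] = 9 + 9 = 18, A[2][2] + B[2][1] = 9 + 4 = 13) = 13 (attained at k = 0)
  C[2][2] = min over k of (A[2][0] + B[0][2] = 10 + 4 = 14, A[2][1] + B[1][2] = 9 + -1 = 8, A[2][2] + B[2][2] = 9 + 5 = 14) = 8 (attained at k = 1)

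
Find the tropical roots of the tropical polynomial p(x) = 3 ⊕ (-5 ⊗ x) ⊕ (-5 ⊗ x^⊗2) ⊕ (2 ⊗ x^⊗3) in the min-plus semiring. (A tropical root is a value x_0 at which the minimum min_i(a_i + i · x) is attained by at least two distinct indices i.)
Roots: {-7, 0, 8}

Each tropical root is a break point of the lower envelope of the lines y = a_i + i · x (there are 4 lines, with slopes 0, 1, ..., 3). Only the lines that attain the minimum somewhere contribute to roots; other lines are dominated. Here the surviving (envelope) indices are i = 3, i = 2, i = 1, i = 0.
Intersections between consecutive envelope lines give the roots: for adjacent envelope indices i < j the intersection is x = (a_i − a_j) / (j − i). Reading off the sorted break points: {-7, 0, 8}.
Verification: at each break x_0, at least two indices attain the minimum of min_i(a_i + i · x_0).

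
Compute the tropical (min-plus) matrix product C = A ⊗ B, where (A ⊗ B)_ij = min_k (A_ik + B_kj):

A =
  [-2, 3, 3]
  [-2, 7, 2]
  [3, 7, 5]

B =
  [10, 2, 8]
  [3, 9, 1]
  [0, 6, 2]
A ⊗ B =
  [3, 0, 4]
  [2, 0, 4]
  [5, 5, 7]

Apply the min-plus product entry-by-entry:
  C[0][0] = min over k of (A[0][0] + B[0][0] = -2 + 10 = 8, A[0][1] + B[1][0] = 3 + 3 = 6, A[0][2] + B[2][0] = 3 + 0 = 3) = 3 (attained at k = 2)
  C[0][1] = min over k of (A[0][0] + B[0][1] = -2 + 2 = 0, A[0][1] + B[1][1] = 3 + 9 = 12, A[0][2] + B[2][1] = 3 + 6 = 9) = 0 (attained at k = 0)
  C[0][2] = min over k of (A[0][0] + B[0][2] = -2 + 8 = 6, A[0][1] + B[1][2] = 3 + 1 = 4, A[0][2] + B[2][2] = 3 + 2 = 5) = 4 (attained at k = 1)
  C[1][0] = min over k of (A[1][0] + B[0][0] = -2 + 10 = 8, A[1][1] + B[1][0] = 7 + 3 = 10, A[1][2] + B[2][0] = 2 + 0 = 2) = 2 (attained at k = 2)
  C[1][1] = min over k of (A[1][0] + B[0][1] = -2 + 2 = 0, A[1][1] + B[1][1] = 7 + 9 = 16, A[1][2] + B[2][1] = 2 + 6 = 8) = 0 (attained at k = 0)
  C[1][2] = min over k of (A[1][0] + B[0][2] = -2 + 8 = 6, A[1][1] + B[1][2] = 7 + 1 = 8, A[1][2] + B[2][2] = 2 + 2 = 4) = 4 (attained at k = 2)
  C[2][0] = min over k of (A[2][0] + B[0][0] = 3 + 10 = 13, A[2][1] + B[1][0] = 7 + 3 = 10, A[2][2] + B[2][0] = 5 + 0 = 5) = 5 (attained at k = 2)
  C[2][1] = min over k of (A[2][0] + B[0][1] = 3 + 2 = 5, A[2][1] + B[1][1] = 7 + 9 = 16, A[2][2] + B[2][1] = 5 + 6 = 11) = 5 (attained at k = 0)
  C[2][2] = min over k of (A[2][0] + B[0][2] = 3 + 8 = 11, A[2][1] + B[1][2] = 7 + 1 = 8, A[2][2] + B[2][2] = 5 + 2 = 7) = 7 (attained at k = 2)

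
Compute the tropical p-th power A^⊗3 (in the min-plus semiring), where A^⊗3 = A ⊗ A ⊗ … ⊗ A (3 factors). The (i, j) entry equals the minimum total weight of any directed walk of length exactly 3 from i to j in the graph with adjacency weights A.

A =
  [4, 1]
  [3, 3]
A^⊗3 =
  [7, 5]
  [7, 7]

Each entry (A^⊗3)_ij equals the minimum over all length-3 walks i = v_0 → v_1 → … → v_3 = j of Σ_t A[v_t][v_{t+1}]. For example, for (i, j) = (0, 1) we minimise over 4 possible intermediate vertex sequences; the minimum is 5, attained along the walk 0 → 1 → 0 → 1.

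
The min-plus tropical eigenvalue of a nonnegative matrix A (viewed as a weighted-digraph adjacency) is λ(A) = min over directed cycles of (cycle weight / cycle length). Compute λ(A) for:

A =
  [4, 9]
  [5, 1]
λ(A) = 1

Enumerate directed cycles and compute their means (weight / length). Sample:
  cycle 0 → 0: weight = 4, length = 1, mean = 4/1 ≈ 4.000
  cycle 1 → 1: weight = 1, length = 1, mean = 1/1 ≈ 1.000
  cycle 0 → 1 → 0: weight = 14, length = 2, mean = 14/2 ≈ 7.000
  cycle 1 → 0 → 1: weight = 14, length = 2, mean = 14/2 ≈ 7.000
Minimum mean = 1.000, attained e.g. along the cycle 1 → 1 with weight 1 and length 1. So λ(A) = 1/1 = 1.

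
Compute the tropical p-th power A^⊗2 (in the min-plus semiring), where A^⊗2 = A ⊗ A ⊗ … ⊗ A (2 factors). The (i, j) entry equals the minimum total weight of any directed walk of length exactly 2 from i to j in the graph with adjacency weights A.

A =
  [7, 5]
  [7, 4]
A^⊗2 =
  [12, 9]
  [11, 8]

Each entry (A^⊗2)_ij equals the minimum over all length-2 walks i = v_0 → v_1 → … → v_2 = j of Σ_t A[v_t][v_{t+1}]. For example, for (i, j) = (0, 1) we minimise over 2 possible intermediate vertex sequences; the minimum is 9, attained along the walk 0 → 1 → 1.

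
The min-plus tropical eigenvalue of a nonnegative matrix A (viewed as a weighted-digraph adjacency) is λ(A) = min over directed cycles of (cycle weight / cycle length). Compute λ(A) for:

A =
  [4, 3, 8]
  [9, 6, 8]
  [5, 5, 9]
λ(A) = 4

Enumerate directed cycles and compute their means (weight / length). Sample:
  cycle 0 → 0: weight = 4, length = 1, mean = 4/1 ≈ 4.000
  cycle 1 → 1: weight = 6, length = 1, mean = 6/1 ≈ 6.000
  cycle 2 → 2: weight = 9, length = 1, mean = 9/1 ≈ 9.000
  cycle 0 → 1 → 0: weight = 12, length = 2, mean = 12/2 ≈ 6.000
  cycle 0 → 2 → 0: weight = 13, length = 2, mean = 13/2 ≈ 6.500
  cycle 1 → 0 → 1: weight = 12, length = 2, mean = 12/2 ≈ 6.000
Minimum mean = 4.000, attained e.g. along the cycle 0 → 0 with weight 4 and length 1. So λ(A) = 4/1 = 4.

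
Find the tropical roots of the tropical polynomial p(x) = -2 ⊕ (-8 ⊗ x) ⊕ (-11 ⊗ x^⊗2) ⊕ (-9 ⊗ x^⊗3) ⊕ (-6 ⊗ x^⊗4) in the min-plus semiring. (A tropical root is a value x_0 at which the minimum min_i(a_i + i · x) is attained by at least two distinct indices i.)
Roots: {-3, -2, 3, 6}

Each tropical root is a break point of the lower envelope of the lines y = a_i + i · x (there are 5 lines, with slopes 0, 1, ..., 4). Only the lines that attain the minimum somewhere contribute to roots; other lines are dominated. Here the surviving (envelope) indices are i = 4, i = 3, i = 2, i = 1, i = 0.
Intersections between consecutive envelope lines give the roots: for adjacent envelope indices i < j the intersection is x = (a_i − a_j) / (j − i). Reading off the sorted break points: {-3, -2, 3, 6}.
Verification: at each break x_0, at least two indices attain the minimum of min_i(a_i + i · x_0).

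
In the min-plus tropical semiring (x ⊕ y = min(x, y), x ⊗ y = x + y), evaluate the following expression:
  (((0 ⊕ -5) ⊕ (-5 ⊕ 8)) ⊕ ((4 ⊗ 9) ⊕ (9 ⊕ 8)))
(((0 ⊕ -5) ⊕ (-5 ⊕ 8)) ⊕ ((4 ⊗ 9) ⊕ (9 ⊕ 8))) = -5

Expand innermost to outermost. Recall ⊕ takes the minimum of its arguments and ⊗ takes their sum. Working out the expression (((0 ⊕ -5) ⊕ (-5 ⊕ 8)) ⊕ ((4 ⊗ 9) ⊕ (9 ⊕ 8))) gives -5.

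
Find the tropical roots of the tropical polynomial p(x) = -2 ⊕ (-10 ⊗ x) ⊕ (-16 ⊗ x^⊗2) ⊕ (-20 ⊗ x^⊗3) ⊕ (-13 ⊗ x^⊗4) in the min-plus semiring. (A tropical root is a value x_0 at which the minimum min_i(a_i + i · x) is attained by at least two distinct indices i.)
Roots: {-7, 4, 6, 8}

Each tropical root is a break point of the lower envelope of the lines y = a_i + i · x (there are 5 lines, with slopes 0, 1, ..., 4). Only the lines that attain the minimum somewhere contribute to roots; other lines are dominated. Here the surviving (envelope) indices are i = 4, i = 3, i = 2, i = 1, i = 0.
Intersections between consecutive envelope lines give the roots: for adjacent envelope indices i < j the intersection is x = (a_i − a_j) / (j − i). Reading off the sorted break points: {-7, 4, 6, 8}.
Verification: at each break x_0, at least two indices attain the minimum of min_i(a_i + i · x_0).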